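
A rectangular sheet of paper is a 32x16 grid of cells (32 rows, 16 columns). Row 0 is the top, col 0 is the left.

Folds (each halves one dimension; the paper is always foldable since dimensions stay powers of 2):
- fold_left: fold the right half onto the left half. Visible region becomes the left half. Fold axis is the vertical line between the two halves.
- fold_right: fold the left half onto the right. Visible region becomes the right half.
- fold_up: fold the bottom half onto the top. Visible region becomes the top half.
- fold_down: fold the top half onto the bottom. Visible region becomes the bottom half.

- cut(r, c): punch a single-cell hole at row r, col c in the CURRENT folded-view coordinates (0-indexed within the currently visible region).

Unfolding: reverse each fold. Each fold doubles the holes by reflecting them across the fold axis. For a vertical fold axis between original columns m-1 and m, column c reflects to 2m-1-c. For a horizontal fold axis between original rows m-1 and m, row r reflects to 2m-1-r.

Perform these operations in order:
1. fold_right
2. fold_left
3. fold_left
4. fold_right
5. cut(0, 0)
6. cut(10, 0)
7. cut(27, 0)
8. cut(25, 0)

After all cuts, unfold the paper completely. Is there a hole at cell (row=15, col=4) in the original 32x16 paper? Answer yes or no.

Op 1 fold_right: fold axis v@8; visible region now rows[0,32) x cols[8,16) = 32x8
Op 2 fold_left: fold axis v@12; visible region now rows[0,32) x cols[8,12) = 32x4
Op 3 fold_left: fold axis v@10; visible region now rows[0,32) x cols[8,10) = 32x2
Op 4 fold_right: fold axis v@9; visible region now rows[0,32) x cols[9,10) = 32x1
Op 5 cut(0, 0): punch at orig (0,9); cuts so far [(0, 9)]; region rows[0,32) x cols[9,10) = 32x1
Op 6 cut(10, 0): punch at orig (10,9); cuts so far [(0, 9), (10, 9)]; region rows[0,32) x cols[9,10) = 32x1
Op 7 cut(27, 0): punch at orig (27,9); cuts so far [(0, 9), (10, 9), (27, 9)]; region rows[0,32) x cols[9,10) = 32x1
Op 8 cut(25, 0): punch at orig (25,9); cuts so far [(0, 9), (10, 9), (25, 9), (27, 9)]; region rows[0,32) x cols[9,10) = 32x1
Unfold 1 (reflect across v@9): 8 holes -> [(0, 8), (0, 9), (10, 8), (10, 9), (25, 8), (25, 9), (27, 8), (27, 9)]
Unfold 2 (reflect across v@10): 16 holes -> [(0, 8), (0, 9), (0, 10), (0, 11), (10, 8), (10, 9), (10, 10), (10, 11), (25, 8), (25, 9), (25, 10), (25, 11), (27, 8), (27, 9), (27, 10), (27, 11)]
Unfold 3 (reflect across v@12): 32 holes -> [(0, 8), (0, 9), (0, 10), (0, 11), (0, 12), (0, 13), (0, 14), (0, 15), (10, 8), (10, 9), (10, 10), (10, 11), (10, 12), (10, 13), (10, 14), (10, 15), (25, 8), (25, 9), (25, 10), (25, 11), (25, 12), (25, 13), (25, 14), (25, 15), (27, 8), (27, 9), (27, 10), (27, 11), (27, 12), (27, 13), (27, 14), (27, 15)]
Unfold 4 (reflect across v@8): 64 holes -> [(0, 0), (0, 1), (0, 2), (0, 3), (0, 4), (0, 5), (0, 6), (0, 7), (0, 8), (0, 9), (0, 10), (0, 11), (0, 12), (0, 13), (0, 14), (0, 15), (10, 0), (10, 1), (10, 2), (10, 3), (10, 4), (10, 5), (10, 6), (10, 7), (10, 8), (10, 9), (10, 10), (10, 11), (10, 12), (10, 13), (10, 14), (10, 15), (25, 0), (25, 1), (25, 2), (25, 3), (25, 4), (25, 5), (25, 6), (25, 7), (25, 8), (25, 9), (25, 10), (25, 11), (25, 12), (25, 13), (25, 14), (25, 15), (27, 0), (27, 1), (27, 2), (27, 3), (27, 4), (27, 5), (27, 6), (27, 7), (27, 8), (27, 9), (27, 10), (27, 11), (27, 12), (27, 13), (27, 14), (27, 15)]
Holes: [(0, 0), (0, 1), (0, 2), (0, 3), (0, 4), (0, 5), (0, 6), (0, 7), (0, 8), (0, 9), (0, 10), (0, 11), (0, 12), (0, 13), (0, 14), (0, 15), (10, 0), (10, 1), (10, 2), (10, 3), (10, 4), (10, 5), (10, 6), (10, 7), (10, 8), (10, 9), (10, 10), (10, 11), (10, 12), (10, 13), (10, 14), (10, 15), (25, 0), (25, 1), (25, 2), (25, 3), (25, 4), (25, 5), (25, 6), (25, 7), (25, 8), (25, 9), (25, 10), (25, 11), (25, 12), (25, 13), (25, 14), (25, 15), (27, 0), (27, 1), (27, 2), (27, 3), (27, 4), (27, 5), (27, 6), (27, 7), (27, 8), (27, 9), (27, 10), (27, 11), (27, 12), (27, 13), (27, 14), (27, 15)]

Answer: no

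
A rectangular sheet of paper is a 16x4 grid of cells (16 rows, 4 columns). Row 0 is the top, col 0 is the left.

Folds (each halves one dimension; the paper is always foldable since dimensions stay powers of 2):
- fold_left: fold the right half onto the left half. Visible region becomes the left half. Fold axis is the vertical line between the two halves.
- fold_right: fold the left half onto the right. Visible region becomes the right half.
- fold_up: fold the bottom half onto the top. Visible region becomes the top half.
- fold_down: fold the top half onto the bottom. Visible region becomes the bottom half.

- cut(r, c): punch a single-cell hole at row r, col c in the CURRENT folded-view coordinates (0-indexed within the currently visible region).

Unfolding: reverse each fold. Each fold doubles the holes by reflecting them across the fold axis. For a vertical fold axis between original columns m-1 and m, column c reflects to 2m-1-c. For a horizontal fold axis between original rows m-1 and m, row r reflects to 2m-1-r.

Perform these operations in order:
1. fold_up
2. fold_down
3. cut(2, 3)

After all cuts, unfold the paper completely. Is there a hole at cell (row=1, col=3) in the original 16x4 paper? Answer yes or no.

Answer: yes

Derivation:
Op 1 fold_up: fold axis h@8; visible region now rows[0,8) x cols[0,4) = 8x4
Op 2 fold_down: fold axis h@4; visible region now rows[4,8) x cols[0,4) = 4x4
Op 3 cut(2, 3): punch at orig (6,3); cuts so far [(6, 3)]; region rows[4,8) x cols[0,4) = 4x4
Unfold 1 (reflect across h@4): 2 holes -> [(1, 3), (6, 3)]
Unfold 2 (reflect across h@8): 4 holes -> [(1, 3), (6, 3), (9, 3), (14, 3)]
Holes: [(1, 3), (6, 3), (9, 3), (14, 3)]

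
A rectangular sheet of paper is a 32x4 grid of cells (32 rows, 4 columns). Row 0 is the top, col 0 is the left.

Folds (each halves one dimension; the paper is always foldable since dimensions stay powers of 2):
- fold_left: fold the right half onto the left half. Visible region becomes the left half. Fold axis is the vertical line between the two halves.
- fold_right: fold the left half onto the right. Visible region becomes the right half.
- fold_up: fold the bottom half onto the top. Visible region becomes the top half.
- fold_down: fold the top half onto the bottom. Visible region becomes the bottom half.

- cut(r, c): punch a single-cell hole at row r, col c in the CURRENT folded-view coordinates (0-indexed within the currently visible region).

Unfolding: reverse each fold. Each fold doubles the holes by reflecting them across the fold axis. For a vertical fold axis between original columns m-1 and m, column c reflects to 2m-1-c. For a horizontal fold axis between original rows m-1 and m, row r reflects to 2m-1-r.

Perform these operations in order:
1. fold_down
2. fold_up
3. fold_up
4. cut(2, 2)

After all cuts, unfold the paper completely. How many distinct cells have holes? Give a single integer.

Op 1 fold_down: fold axis h@16; visible region now rows[16,32) x cols[0,4) = 16x4
Op 2 fold_up: fold axis h@24; visible region now rows[16,24) x cols[0,4) = 8x4
Op 3 fold_up: fold axis h@20; visible region now rows[16,20) x cols[0,4) = 4x4
Op 4 cut(2, 2): punch at orig (18,2); cuts so far [(18, 2)]; region rows[16,20) x cols[0,4) = 4x4
Unfold 1 (reflect across h@20): 2 holes -> [(18, 2), (21, 2)]
Unfold 2 (reflect across h@24): 4 holes -> [(18, 2), (21, 2), (26, 2), (29, 2)]
Unfold 3 (reflect across h@16): 8 holes -> [(2, 2), (5, 2), (10, 2), (13, 2), (18, 2), (21, 2), (26, 2), (29, 2)]

Answer: 8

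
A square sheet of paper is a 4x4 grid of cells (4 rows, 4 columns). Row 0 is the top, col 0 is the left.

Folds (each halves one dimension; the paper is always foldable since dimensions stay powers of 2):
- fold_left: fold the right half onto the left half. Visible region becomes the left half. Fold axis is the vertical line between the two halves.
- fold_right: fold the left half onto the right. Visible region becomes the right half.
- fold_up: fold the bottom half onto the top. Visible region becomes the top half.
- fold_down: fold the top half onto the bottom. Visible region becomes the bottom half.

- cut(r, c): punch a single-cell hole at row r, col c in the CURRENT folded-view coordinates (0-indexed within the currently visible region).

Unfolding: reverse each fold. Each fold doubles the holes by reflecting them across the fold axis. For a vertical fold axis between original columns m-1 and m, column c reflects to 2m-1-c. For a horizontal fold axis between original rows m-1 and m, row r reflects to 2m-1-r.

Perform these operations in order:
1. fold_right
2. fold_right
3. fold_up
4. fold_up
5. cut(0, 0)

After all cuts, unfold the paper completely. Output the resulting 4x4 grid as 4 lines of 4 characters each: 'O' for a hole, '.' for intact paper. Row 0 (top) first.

Op 1 fold_right: fold axis v@2; visible region now rows[0,4) x cols[2,4) = 4x2
Op 2 fold_right: fold axis v@3; visible region now rows[0,4) x cols[3,4) = 4x1
Op 3 fold_up: fold axis h@2; visible region now rows[0,2) x cols[3,4) = 2x1
Op 4 fold_up: fold axis h@1; visible region now rows[0,1) x cols[3,4) = 1x1
Op 5 cut(0, 0): punch at orig (0,3); cuts so far [(0, 3)]; region rows[0,1) x cols[3,4) = 1x1
Unfold 1 (reflect across h@1): 2 holes -> [(0, 3), (1, 3)]
Unfold 2 (reflect across h@2): 4 holes -> [(0, 3), (1, 3), (2, 3), (3, 3)]
Unfold 3 (reflect across v@3): 8 holes -> [(0, 2), (0, 3), (1, 2), (1, 3), (2, 2), (2, 3), (3, 2), (3, 3)]
Unfold 4 (reflect across v@2): 16 holes -> [(0, 0), (0, 1), (0, 2), (0, 3), (1, 0), (1, 1), (1, 2), (1, 3), (2, 0), (2, 1), (2, 2), (2, 3), (3, 0), (3, 1), (3, 2), (3, 3)]

Answer: OOOO
OOOO
OOOO
OOOO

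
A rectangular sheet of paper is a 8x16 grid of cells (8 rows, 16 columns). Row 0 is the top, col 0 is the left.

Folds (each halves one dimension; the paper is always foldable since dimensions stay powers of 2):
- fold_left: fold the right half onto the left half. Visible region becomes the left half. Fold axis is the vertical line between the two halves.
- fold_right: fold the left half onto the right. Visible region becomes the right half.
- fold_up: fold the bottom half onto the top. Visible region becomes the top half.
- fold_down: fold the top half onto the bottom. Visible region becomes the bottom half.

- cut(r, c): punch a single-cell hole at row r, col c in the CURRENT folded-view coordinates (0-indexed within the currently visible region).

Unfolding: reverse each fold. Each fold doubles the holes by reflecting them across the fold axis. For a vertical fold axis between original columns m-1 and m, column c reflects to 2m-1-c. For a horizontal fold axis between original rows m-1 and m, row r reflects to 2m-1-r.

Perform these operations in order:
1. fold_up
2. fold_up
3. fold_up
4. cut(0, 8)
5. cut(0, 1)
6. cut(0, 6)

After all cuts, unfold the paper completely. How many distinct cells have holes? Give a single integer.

Op 1 fold_up: fold axis h@4; visible region now rows[0,4) x cols[0,16) = 4x16
Op 2 fold_up: fold axis h@2; visible region now rows[0,2) x cols[0,16) = 2x16
Op 3 fold_up: fold axis h@1; visible region now rows[0,1) x cols[0,16) = 1x16
Op 4 cut(0, 8): punch at orig (0,8); cuts so far [(0, 8)]; region rows[0,1) x cols[0,16) = 1x16
Op 5 cut(0, 1): punch at orig (0,1); cuts so far [(0, 1), (0, 8)]; region rows[0,1) x cols[0,16) = 1x16
Op 6 cut(0, 6): punch at orig (0,6); cuts so far [(0, 1), (0, 6), (0, 8)]; region rows[0,1) x cols[0,16) = 1x16
Unfold 1 (reflect across h@1): 6 holes -> [(0, 1), (0, 6), (0, 8), (1, 1), (1, 6), (1, 8)]
Unfold 2 (reflect across h@2): 12 holes -> [(0, 1), (0, 6), (0, 8), (1, 1), (1, 6), (1, 8), (2, 1), (2, 6), (2, 8), (3, 1), (3, 6), (3, 8)]
Unfold 3 (reflect across h@4): 24 holes -> [(0, 1), (0, 6), (0, 8), (1, 1), (1, 6), (1, 8), (2, 1), (2, 6), (2, 8), (3, 1), (3, 6), (3, 8), (4, 1), (4, 6), (4, 8), (5, 1), (5, 6), (5, 8), (6, 1), (6, 6), (6, 8), (7, 1), (7, 6), (7, 8)]

Answer: 24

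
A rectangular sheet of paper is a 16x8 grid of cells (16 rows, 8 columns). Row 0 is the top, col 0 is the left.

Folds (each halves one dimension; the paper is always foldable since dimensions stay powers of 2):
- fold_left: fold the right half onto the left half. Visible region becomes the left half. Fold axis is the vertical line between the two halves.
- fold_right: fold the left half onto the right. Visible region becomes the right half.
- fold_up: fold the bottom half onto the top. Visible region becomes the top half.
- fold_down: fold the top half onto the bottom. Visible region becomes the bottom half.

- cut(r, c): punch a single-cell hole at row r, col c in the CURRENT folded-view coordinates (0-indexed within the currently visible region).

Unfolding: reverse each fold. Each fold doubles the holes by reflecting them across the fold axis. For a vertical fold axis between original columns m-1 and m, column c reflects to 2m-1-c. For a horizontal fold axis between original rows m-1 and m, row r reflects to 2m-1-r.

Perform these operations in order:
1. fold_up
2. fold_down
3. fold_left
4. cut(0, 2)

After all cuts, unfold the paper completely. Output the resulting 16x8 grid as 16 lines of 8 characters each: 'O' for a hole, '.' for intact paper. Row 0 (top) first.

Op 1 fold_up: fold axis h@8; visible region now rows[0,8) x cols[0,8) = 8x8
Op 2 fold_down: fold axis h@4; visible region now rows[4,8) x cols[0,8) = 4x8
Op 3 fold_left: fold axis v@4; visible region now rows[4,8) x cols[0,4) = 4x4
Op 4 cut(0, 2): punch at orig (4,2); cuts so far [(4, 2)]; region rows[4,8) x cols[0,4) = 4x4
Unfold 1 (reflect across v@4): 2 holes -> [(4, 2), (4, 5)]
Unfold 2 (reflect across h@4): 4 holes -> [(3, 2), (3, 5), (4, 2), (4, 5)]
Unfold 3 (reflect across h@8): 8 holes -> [(3, 2), (3, 5), (4, 2), (4, 5), (11, 2), (11, 5), (12, 2), (12, 5)]

Answer: ........
........
........
..O..O..
..O..O..
........
........
........
........
........
........
..O..O..
..O..O..
........
........
........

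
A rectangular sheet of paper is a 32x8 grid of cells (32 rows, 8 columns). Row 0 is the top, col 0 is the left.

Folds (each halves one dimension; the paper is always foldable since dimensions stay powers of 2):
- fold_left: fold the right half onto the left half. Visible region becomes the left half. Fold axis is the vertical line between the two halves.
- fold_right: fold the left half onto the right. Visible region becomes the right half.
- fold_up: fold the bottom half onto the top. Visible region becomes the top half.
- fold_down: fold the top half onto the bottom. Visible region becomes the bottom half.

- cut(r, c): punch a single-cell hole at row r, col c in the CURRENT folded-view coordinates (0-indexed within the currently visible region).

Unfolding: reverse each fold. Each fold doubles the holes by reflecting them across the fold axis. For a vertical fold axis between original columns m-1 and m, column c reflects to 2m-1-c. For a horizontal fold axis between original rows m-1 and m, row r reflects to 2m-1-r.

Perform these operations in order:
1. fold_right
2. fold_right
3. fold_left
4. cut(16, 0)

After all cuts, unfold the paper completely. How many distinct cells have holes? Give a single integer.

Answer: 8

Derivation:
Op 1 fold_right: fold axis v@4; visible region now rows[0,32) x cols[4,8) = 32x4
Op 2 fold_right: fold axis v@6; visible region now rows[0,32) x cols[6,8) = 32x2
Op 3 fold_left: fold axis v@7; visible region now rows[0,32) x cols[6,7) = 32x1
Op 4 cut(16, 0): punch at orig (16,6); cuts so far [(16, 6)]; region rows[0,32) x cols[6,7) = 32x1
Unfold 1 (reflect across v@7): 2 holes -> [(16, 6), (16, 7)]
Unfold 2 (reflect across v@6): 4 holes -> [(16, 4), (16, 5), (16, 6), (16, 7)]
Unfold 3 (reflect across v@4): 8 holes -> [(16, 0), (16, 1), (16, 2), (16, 3), (16, 4), (16, 5), (16, 6), (16, 7)]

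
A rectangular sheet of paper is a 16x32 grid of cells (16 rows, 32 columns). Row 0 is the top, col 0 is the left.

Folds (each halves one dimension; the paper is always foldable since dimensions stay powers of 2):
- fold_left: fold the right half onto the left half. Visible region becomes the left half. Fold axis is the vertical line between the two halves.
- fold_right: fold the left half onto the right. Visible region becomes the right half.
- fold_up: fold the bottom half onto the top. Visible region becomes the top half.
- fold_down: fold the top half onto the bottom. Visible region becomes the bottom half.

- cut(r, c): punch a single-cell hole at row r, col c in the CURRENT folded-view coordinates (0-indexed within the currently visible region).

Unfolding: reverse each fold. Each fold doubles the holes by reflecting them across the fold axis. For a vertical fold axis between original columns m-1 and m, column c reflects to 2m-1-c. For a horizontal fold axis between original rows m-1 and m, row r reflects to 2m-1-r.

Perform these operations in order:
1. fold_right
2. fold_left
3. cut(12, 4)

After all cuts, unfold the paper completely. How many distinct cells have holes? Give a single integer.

Op 1 fold_right: fold axis v@16; visible region now rows[0,16) x cols[16,32) = 16x16
Op 2 fold_left: fold axis v@24; visible region now rows[0,16) x cols[16,24) = 16x8
Op 3 cut(12, 4): punch at orig (12,20); cuts so far [(12, 20)]; region rows[0,16) x cols[16,24) = 16x8
Unfold 1 (reflect across v@24): 2 holes -> [(12, 20), (12, 27)]
Unfold 2 (reflect across v@16): 4 holes -> [(12, 4), (12, 11), (12, 20), (12, 27)]

Answer: 4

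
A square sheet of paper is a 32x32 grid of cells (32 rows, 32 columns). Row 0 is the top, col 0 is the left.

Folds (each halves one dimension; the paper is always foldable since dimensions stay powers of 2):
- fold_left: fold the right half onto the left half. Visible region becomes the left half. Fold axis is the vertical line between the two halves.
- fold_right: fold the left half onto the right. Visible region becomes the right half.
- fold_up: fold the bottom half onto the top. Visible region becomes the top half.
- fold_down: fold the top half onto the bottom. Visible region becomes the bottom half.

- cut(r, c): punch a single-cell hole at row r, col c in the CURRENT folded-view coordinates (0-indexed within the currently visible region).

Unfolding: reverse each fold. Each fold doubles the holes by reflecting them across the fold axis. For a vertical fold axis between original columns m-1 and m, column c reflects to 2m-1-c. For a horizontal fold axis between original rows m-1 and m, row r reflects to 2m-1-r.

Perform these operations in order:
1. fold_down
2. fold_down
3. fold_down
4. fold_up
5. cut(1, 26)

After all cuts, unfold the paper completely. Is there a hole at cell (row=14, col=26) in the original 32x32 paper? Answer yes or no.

Op 1 fold_down: fold axis h@16; visible region now rows[16,32) x cols[0,32) = 16x32
Op 2 fold_down: fold axis h@24; visible region now rows[24,32) x cols[0,32) = 8x32
Op 3 fold_down: fold axis h@28; visible region now rows[28,32) x cols[0,32) = 4x32
Op 4 fold_up: fold axis h@30; visible region now rows[28,30) x cols[0,32) = 2x32
Op 5 cut(1, 26): punch at orig (29,26); cuts so far [(29, 26)]; region rows[28,30) x cols[0,32) = 2x32
Unfold 1 (reflect across h@30): 2 holes -> [(29, 26), (30, 26)]
Unfold 2 (reflect across h@28): 4 holes -> [(25, 26), (26, 26), (29, 26), (30, 26)]
Unfold 3 (reflect across h@24): 8 holes -> [(17, 26), (18, 26), (21, 26), (22, 26), (25, 26), (26, 26), (29, 26), (30, 26)]
Unfold 4 (reflect across h@16): 16 holes -> [(1, 26), (2, 26), (5, 26), (6, 26), (9, 26), (10, 26), (13, 26), (14, 26), (17, 26), (18, 26), (21, 26), (22, 26), (25, 26), (26, 26), (29, 26), (30, 26)]
Holes: [(1, 26), (2, 26), (5, 26), (6, 26), (9, 26), (10, 26), (13, 26), (14, 26), (17, 26), (18, 26), (21, 26), (22, 26), (25, 26), (26, 26), (29, 26), (30, 26)]

Answer: yes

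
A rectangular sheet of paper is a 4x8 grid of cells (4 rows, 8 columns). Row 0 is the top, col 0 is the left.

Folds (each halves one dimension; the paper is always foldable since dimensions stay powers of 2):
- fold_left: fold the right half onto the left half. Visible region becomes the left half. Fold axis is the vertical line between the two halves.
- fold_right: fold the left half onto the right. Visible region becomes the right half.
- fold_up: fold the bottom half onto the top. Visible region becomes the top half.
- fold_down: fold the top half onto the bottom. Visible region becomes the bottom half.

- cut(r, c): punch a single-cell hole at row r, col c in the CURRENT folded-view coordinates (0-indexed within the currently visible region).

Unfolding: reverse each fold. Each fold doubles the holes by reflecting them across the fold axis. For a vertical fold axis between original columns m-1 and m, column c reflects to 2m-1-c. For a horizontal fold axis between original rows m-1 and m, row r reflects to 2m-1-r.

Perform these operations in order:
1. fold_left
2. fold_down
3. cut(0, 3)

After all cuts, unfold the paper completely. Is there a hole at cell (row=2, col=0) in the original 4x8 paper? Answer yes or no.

Answer: no

Derivation:
Op 1 fold_left: fold axis v@4; visible region now rows[0,4) x cols[0,4) = 4x4
Op 2 fold_down: fold axis h@2; visible region now rows[2,4) x cols[0,4) = 2x4
Op 3 cut(0, 3): punch at orig (2,3); cuts so far [(2, 3)]; region rows[2,4) x cols[0,4) = 2x4
Unfold 1 (reflect across h@2): 2 holes -> [(1, 3), (2, 3)]
Unfold 2 (reflect across v@4): 4 holes -> [(1, 3), (1, 4), (2, 3), (2, 4)]
Holes: [(1, 3), (1, 4), (2, 3), (2, 4)]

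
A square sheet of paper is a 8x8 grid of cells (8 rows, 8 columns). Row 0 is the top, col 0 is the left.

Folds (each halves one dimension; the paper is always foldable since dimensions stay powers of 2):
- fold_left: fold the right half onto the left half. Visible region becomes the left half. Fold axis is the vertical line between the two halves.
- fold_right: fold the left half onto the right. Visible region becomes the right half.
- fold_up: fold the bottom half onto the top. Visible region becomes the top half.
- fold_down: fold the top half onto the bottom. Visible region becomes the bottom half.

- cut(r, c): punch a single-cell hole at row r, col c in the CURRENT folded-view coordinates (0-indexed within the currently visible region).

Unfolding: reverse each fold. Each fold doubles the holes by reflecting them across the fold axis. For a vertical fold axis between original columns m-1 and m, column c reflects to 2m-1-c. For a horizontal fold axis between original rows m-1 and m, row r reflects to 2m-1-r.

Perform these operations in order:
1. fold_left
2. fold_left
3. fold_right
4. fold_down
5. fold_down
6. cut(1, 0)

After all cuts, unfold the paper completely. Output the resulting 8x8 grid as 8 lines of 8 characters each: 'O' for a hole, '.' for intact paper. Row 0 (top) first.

Op 1 fold_left: fold axis v@4; visible region now rows[0,8) x cols[0,4) = 8x4
Op 2 fold_left: fold axis v@2; visible region now rows[0,8) x cols[0,2) = 8x2
Op 3 fold_right: fold axis v@1; visible region now rows[0,8) x cols[1,2) = 8x1
Op 4 fold_down: fold axis h@4; visible region now rows[4,8) x cols[1,2) = 4x1
Op 5 fold_down: fold axis h@6; visible region now rows[6,8) x cols[1,2) = 2x1
Op 6 cut(1, 0): punch at orig (7,1); cuts so far [(7, 1)]; region rows[6,8) x cols[1,2) = 2x1
Unfold 1 (reflect across h@6): 2 holes -> [(4, 1), (7, 1)]
Unfold 2 (reflect across h@4): 4 holes -> [(0, 1), (3, 1), (4, 1), (7, 1)]
Unfold 3 (reflect across v@1): 8 holes -> [(0, 0), (0, 1), (3, 0), (3, 1), (4, 0), (4, 1), (7, 0), (7, 1)]
Unfold 4 (reflect across v@2): 16 holes -> [(0, 0), (0, 1), (0, 2), (0, 3), (3, 0), (3, 1), (3, 2), (3, 3), (4, 0), (4, 1), (4, 2), (4, 3), (7, 0), (7, 1), (7, 2), (7, 3)]
Unfold 5 (reflect across v@4): 32 holes -> [(0, 0), (0, 1), (0, 2), (0, 3), (0, 4), (0, 5), (0, 6), (0, 7), (3, 0), (3, 1), (3, 2), (3, 3), (3, 4), (3, 5), (3, 6), (3, 7), (4, 0), (4, 1), (4, 2), (4, 3), (4, 4), (4, 5), (4, 6), (4, 7), (7, 0), (7, 1), (7, 2), (7, 3), (7, 4), (7, 5), (7, 6), (7, 7)]

Answer: OOOOOOOO
........
........
OOOOOOOO
OOOOOOOO
........
........
OOOOOOOO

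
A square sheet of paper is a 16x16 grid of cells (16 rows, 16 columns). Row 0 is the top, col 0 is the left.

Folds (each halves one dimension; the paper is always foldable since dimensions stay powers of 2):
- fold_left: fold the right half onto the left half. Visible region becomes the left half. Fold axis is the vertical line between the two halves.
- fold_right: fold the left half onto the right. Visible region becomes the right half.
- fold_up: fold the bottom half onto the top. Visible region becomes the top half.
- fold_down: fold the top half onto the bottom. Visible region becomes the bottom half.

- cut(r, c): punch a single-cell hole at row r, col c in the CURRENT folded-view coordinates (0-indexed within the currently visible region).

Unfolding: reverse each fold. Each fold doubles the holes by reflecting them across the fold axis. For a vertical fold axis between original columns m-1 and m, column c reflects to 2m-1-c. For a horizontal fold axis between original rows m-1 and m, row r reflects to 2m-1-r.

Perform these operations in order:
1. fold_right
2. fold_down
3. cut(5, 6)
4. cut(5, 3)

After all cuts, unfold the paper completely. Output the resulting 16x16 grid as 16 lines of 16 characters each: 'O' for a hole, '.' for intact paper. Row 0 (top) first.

Op 1 fold_right: fold axis v@8; visible region now rows[0,16) x cols[8,16) = 16x8
Op 2 fold_down: fold axis h@8; visible region now rows[8,16) x cols[8,16) = 8x8
Op 3 cut(5, 6): punch at orig (13,14); cuts so far [(13, 14)]; region rows[8,16) x cols[8,16) = 8x8
Op 4 cut(5, 3): punch at orig (13,11); cuts so far [(13, 11), (13, 14)]; region rows[8,16) x cols[8,16) = 8x8
Unfold 1 (reflect across h@8): 4 holes -> [(2, 11), (2, 14), (13, 11), (13, 14)]
Unfold 2 (reflect across v@8): 8 holes -> [(2, 1), (2, 4), (2, 11), (2, 14), (13, 1), (13, 4), (13, 11), (13, 14)]

Answer: ................
................
.O..O......O..O.
................
................
................
................
................
................
................
................
................
................
.O..O......O..O.
................
................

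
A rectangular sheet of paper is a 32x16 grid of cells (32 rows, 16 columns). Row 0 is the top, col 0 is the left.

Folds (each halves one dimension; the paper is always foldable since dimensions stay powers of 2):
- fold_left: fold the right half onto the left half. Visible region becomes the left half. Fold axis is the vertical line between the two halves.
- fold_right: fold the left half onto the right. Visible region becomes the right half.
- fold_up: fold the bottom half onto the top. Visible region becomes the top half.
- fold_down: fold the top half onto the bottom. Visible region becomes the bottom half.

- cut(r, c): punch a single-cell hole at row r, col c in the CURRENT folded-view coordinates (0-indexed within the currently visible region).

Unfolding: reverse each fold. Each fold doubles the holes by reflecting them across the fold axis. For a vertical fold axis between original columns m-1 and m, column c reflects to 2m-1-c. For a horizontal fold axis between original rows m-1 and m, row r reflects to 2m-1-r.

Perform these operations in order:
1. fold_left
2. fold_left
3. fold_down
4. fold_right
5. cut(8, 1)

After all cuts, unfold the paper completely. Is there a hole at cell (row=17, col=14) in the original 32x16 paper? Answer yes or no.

Answer: no

Derivation:
Op 1 fold_left: fold axis v@8; visible region now rows[0,32) x cols[0,8) = 32x8
Op 2 fold_left: fold axis v@4; visible region now rows[0,32) x cols[0,4) = 32x4
Op 3 fold_down: fold axis h@16; visible region now rows[16,32) x cols[0,4) = 16x4
Op 4 fold_right: fold axis v@2; visible region now rows[16,32) x cols[2,4) = 16x2
Op 5 cut(8, 1): punch at orig (24,3); cuts so far [(24, 3)]; region rows[16,32) x cols[2,4) = 16x2
Unfold 1 (reflect across v@2): 2 holes -> [(24, 0), (24, 3)]
Unfold 2 (reflect across h@16): 4 holes -> [(7, 0), (7, 3), (24, 0), (24, 3)]
Unfold 3 (reflect across v@4): 8 holes -> [(7, 0), (7, 3), (7, 4), (7, 7), (24, 0), (24, 3), (24, 4), (24, 7)]
Unfold 4 (reflect across v@8): 16 holes -> [(7, 0), (7, 3), (7, 4), (7, 7), (7, 8), (7, 11), (7, 12), (7, 15), (24, 0), (24, 3), (24, 4), (24, 7), (24, 8), (24, 11), (24, 12), (24, 15)]
Holes: [(7, 0), (7, 3), (7, 4), (7, 7), (7, 8), (7, 11), (7, 12), (7, 15), (24, 0), (24, 3), (24, 4), (24, 7), (24, 8), (24, 11), (24, 12), (24, 15)]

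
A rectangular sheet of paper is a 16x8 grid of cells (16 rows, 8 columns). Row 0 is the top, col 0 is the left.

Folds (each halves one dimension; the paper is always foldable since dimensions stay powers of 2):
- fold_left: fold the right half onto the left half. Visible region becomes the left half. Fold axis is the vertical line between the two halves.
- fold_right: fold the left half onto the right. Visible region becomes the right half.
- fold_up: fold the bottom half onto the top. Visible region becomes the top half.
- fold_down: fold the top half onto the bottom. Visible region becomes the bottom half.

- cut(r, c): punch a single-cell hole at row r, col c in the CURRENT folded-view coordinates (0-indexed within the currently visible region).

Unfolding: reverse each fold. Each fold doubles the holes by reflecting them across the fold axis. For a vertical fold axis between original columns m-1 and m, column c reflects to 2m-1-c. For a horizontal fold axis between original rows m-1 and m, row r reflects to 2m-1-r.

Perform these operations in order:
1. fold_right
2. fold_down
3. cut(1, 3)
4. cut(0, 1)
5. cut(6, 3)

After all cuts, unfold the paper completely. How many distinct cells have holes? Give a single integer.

Op 1 fold_right: fold axis v@4; visible region now rows[0,16) x cols[4,8) = 16x4
Op 2 fold_down: fold axis h@8; visible region now rows[8,16) x cols[4,8) = 8x4
Op 3 cut(1, 3): punch at orig (9,7); cuts so far [(9, 7)]; region rows[8,16) x cols[4,8) = 8x4
Op 4 cut(0, 1): punch at orig (8,5); cuts so far [(8, 5), (9, 7)]; region rows[8,16) x cols[4,8) = 8x4
Op 5 cut(6, 3): punch at orig (14,7); cuts so far [(8, 5), (9, 7), (14, 7)]; region rows[8,16) x cols[4,8) = 8x4
Unfold 1 (reflect across h@8): 6 holes -> [(1, 7), (6, 7), (7, 5), (8, 5), (9, 7), (14, 7)]
Unfold 2 (reflect across v@4): 12 holes -> [(1, 0), (1, 7), (6, 0), (6, 7), (7, 2), (7, 5), (8, 2), (8, 5), (9, 0), (9, 7), (14, 0), (14, 7)]

Answer: 12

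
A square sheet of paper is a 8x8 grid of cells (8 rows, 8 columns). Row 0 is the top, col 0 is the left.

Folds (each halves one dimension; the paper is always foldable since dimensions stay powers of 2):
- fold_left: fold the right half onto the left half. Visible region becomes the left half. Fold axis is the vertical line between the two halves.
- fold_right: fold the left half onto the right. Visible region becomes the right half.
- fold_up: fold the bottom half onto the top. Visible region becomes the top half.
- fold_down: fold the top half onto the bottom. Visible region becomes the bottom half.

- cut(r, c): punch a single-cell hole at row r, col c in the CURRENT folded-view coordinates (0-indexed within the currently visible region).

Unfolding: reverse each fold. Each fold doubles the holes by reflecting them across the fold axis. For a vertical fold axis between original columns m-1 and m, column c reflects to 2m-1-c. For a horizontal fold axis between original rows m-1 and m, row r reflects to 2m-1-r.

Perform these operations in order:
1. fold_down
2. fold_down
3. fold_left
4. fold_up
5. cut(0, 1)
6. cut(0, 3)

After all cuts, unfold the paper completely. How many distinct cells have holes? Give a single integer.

Op 1 fold_down: fold axis h@4; visible region now rows[4,8) x cols[0,8) = 4x8
Op 2 fold_down: fold axis h@6; visible region now rows[6,8) x cols[0,8) = 2x8
Op 3 fold_left: fold axis v@4; visible region now rows[6,8) x cols[0,4) = 2x4
Op 4 fold_up: fold axis h@7; visible region now rows[6,7) x cols[0,4) = 1x4
Op 5 cut(0, 1): punch at orig (6,1); cuts so far [(6, 1)]; region rows[6,7) x cols[0,4) = 1x4
Op 6 cut(0, 3): punch at orig (6,3); cuts so far [(6, 1), (6, 3)]; region rows[6,7) x cols[0,4) = 1x4
Unfold 1 (reflect across h@7): 4 holes -> [(6, 1), (6, 3), (7, 1), (7, 3)]
Unfold 2 (reflect across v@4): 8 holes -> [(6, 1), (6, 3), (6, 4), (6, 6), (7, 1), (7, 3), (7, 4), (7, 6)]
Unfold 3 (reflect across h@6): 16 holes -> [(4, 1), (4, 3), (4, 4), (4, 6), (5, 1), (5, 3), (5, 4), (5, 6), (6, 1), (6, 3), (6, 4), (6, 6), (7, 1), (7, 3), (7, 4), (7, 6)]
Unfold 4 (reflect across h@4): 32 holes -> [(0, 1), (0, 3), (0, 4), (0, 6), (1, 1), (1, 3), (1, 4), (1, 6), (2, 1), (2, 3), (2, 4), (2, 6), (3, 1), (3, 3), (3, 4), (3, 6), (4, 1), (4, 3), (4, 4), (4, 6), (5, 1), (5, 3), (5, 4), (5, 6), (6, 1), (6, 3), (6, 4), (6, 6), (7, 1), (7, 3), (7, 4), (7, 6)]

Answer: 32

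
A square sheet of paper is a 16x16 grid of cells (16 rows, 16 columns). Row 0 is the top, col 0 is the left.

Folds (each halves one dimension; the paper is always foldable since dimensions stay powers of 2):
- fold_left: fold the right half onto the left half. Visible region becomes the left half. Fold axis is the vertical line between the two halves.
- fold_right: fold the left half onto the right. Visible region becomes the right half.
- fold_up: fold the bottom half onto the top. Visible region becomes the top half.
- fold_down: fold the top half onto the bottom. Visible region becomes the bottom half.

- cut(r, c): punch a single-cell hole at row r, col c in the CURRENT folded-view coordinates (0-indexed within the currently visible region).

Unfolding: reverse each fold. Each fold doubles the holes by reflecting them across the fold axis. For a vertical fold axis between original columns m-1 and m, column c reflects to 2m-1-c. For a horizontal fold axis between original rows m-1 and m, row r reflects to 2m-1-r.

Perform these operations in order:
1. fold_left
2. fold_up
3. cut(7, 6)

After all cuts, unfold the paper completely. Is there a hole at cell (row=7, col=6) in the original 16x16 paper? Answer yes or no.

Op 1 fold_left: fold axis v@8; visible region now rows[0,16) x cols[0,8) = 16x8
Op 2 fold_up: fold axis h@8; visible region now rows[0,8) x cols[0,8) = 8x8
Op 3 cut(7, 6): punch at orig (7,6); cuts so far [(7, 6)]; region rows[0,8) x cols[0,8) = 8x8
Unfold 1 (reflect across h@8): 2 holes -> [(7, 6), (8, 6)]
Unfold 2 (reflect across v@8): 4 holes -> [(7, 6), (7, 9), (8, 6), (8, 9)]
Holes: [(7, 6), (7, 9), (8, 6), (8, 9)]

Answer: yes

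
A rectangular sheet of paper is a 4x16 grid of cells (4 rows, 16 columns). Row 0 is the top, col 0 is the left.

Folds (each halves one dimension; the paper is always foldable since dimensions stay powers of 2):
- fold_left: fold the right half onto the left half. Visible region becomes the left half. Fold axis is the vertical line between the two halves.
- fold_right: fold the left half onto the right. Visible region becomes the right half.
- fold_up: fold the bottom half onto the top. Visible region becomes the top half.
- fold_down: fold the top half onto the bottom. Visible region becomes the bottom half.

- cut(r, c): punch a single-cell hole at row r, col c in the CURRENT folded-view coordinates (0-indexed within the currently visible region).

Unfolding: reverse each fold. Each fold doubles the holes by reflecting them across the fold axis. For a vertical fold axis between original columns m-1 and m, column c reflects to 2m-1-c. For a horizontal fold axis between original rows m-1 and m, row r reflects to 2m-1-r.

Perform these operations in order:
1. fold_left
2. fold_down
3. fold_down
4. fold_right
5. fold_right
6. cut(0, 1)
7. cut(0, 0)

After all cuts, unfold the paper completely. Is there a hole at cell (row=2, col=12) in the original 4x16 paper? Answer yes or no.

Op 1 fold_left: fold axis v@8; visible region now rows[0,4) x cols[0,8) = 4x8
Op 2 fold_down: fold axis h@2; visible region now rows[2,4) x cols[0,8) = 2x8
Op 3 fold_down: fold axis h@3; visible region now rows[3,4) x cols[0,8) = 1x8
Op 4 fold_right: fold axis v@4; visible region now rows[3,4) x cols[4,8) = 1x4
Op 5 fold_right: fold axis v@6; visible region now rows[3,4) x cols[6,8) = 1x2
Op 6 cut(0, 1): punch at orig (3,7); cuts so far [(3, 7)]; region rows[3,4) x cols[6,8) = 1x2
Op 7 cut(0, 0): punch at orig (3,6); cuts so far [(3, 6), (3, 7)]; region rows[3,4) x cols[6,8) = 1x2
Unfold 1 (reflect across v@6): 4 holes -> [(3, 4), (3, 5), (3, 6), (3, 7)]
Unfold 2 (reflect across v@4): 8 holes -> [(3, 0), (3, 1), (3, 2), (3, 3), (3, 4), (3, 5), (3, 6), (3, 7)]
Unfold 3 (reflect across h@3): 16 holes -> [(2, 0), (2, 1), (2, 2), (2, 3), (2, 4), (2, 5), (2, 6), (2, 7), (3, 0), (3, 1), (3, 2), (3, 3), (3, 4), (3, 5), (3, 6), (3, 7)]
Unfold 4 (reflect across h@2): 32 holes -> [(0, 0), (0, 1), (0, 2), (0, 3), (0, 4), (0, 5), (0, 6), (0, 7), (1, 0), (1, 1), (1, 2), (1, 3), (1, 4), (1, 5), (1, 6), (1, 7), (2, 0), (2, 1), (2, 2), (2, 3), (2, 4), (2, 5), (2, 6), (2, 7), (3, 0), (3, 1), (3, 2), (3, 3), (3, 4), (3, 5), (3, 6), (3, 7)]
Unfold 5 (reflect across v@8): 64 holes -> [(0, 0), (0, 1), (0, 2), (0, 3), (0, 4), (0, 5), (0, 6), (0, 7), (0, 8), (0, 9), (0, 10), (0, 11), (0, 12), (0, 13), (0, 14), (0, 15), (1, 0), (1, 1), (1, 2), (1, 3), (1, 4), (1, 5), (1, 6), (1, 7), (1, 8), (1, 9), (1, 10), (1, 11), (1, 12), (1, 13), (1, 14), (1, 15), (2, 0), (2, 1), (2, 2), (2, 3), (2, 4), (2, 5), (2, 6), (2, 7), (2, 8), (2, 9), (2, 10), (2, 11), (2, 12), (2, 13), (2, 14), (2, 15), (3, 0), (3, 1), (3, 2), (3, 3), (3, 4), (3, 5), (3, 6), (3, 7), (3, 8), (3, 9), (3, 10), (3, 11), (3, 12), (3, 13), (3, 14), (3, 15)]
Holes: [(0, 0), (0, 1), (0, 2), (0, 3), (0, 4), (0, 5), (0, 6), (0, 7), (0, 8), (0, 9), (0, 10), (0, 11), (0, 12), (0, 13), (0, 14), (0, 15), (1, 0), (1, 1), (1, 2), (1, 3), (1, 4), (1, 5), (1, 6), (1, 7), (1, 8), (1, 9), (1, 10), (1, 11), (1, 12), (1, 13), (1, 14), (1, 15), (2, 0), (2, 1), (2, 2), (2, 3), (2, 4), (2, 5), (2, 6), (2, 7), (2, 8), (2, 9), (2, 10), (2, 11), (2, 12), (2, 13), (2, 14), (2, 15), (3, 0), (3, 1), (3, 2), (3, 3), (3, 4), (3, 5), (3, 6), (3, 7), (3, 8), (3, 9), (3, 10), (3, 11), (3, 12), (3, 13), (3, 14), (3, 15)]

Answer: yes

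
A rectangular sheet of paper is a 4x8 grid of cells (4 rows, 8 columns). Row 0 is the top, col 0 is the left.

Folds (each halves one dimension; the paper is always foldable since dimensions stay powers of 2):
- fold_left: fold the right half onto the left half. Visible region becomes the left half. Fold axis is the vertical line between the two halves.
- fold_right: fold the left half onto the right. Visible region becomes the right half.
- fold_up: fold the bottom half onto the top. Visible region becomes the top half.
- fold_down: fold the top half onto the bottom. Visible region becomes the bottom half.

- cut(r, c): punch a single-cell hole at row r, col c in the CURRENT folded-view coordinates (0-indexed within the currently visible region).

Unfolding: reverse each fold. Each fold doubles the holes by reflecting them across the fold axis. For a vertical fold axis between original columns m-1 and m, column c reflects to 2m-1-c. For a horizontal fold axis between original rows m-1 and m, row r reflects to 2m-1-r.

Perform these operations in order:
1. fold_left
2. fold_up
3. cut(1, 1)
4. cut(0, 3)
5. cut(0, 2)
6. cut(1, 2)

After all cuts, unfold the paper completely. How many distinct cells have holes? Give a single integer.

Op 1 fold_left: fold axis v@4; visible region now rows[0,4) x cols[0,4) = 4x4
Op 2 fold_up: fold axis h@2; visible region now rows[0,2) x cols[0,4) = 2x4
Op 3 cut(1, 1): punch at orig (1,1); cuts so far [(1, 1)]; region rows[0,2) x cols[0,4) = 2x4
Op 4 cut(0, 3): punch at orig (0,3); cuts so far [(0, 3), (1, 1)]; region rows[0,2) x cols[0,4) = 2x4
Op 5 cut(0, 2): punch at orig (0,2); cuts so far [(0, 2), (0, 3), (1, 1)]; region rows[0,2) x cols[0,4) = 2x4
Op 6 cut(1, 2): punch at orig (1,2); cuts so far [(0, 2), (0, 3), (1, 1), (1, 2)]; region rows[0,2) x cols[0,4) = 2x4
Unfold 1 (reflect across h@2): 8 holes -> [(0, 2), (0, 3), (1, 1), (1, 2), (2, 1), (2, 2), (3, 2), (3, 3)]
Unfold 2 (reflect across v@4): 16 holes -> [(0, 2), (0, 3), (0, 4), (0, 5), (1, 1), (1, 2), (1, 5), (1, 6), (2, 1), (2, 2), (2, 5), (2, 6), (3, 2), (3, 3), (3, 4), (3, 5)]

Answer: 16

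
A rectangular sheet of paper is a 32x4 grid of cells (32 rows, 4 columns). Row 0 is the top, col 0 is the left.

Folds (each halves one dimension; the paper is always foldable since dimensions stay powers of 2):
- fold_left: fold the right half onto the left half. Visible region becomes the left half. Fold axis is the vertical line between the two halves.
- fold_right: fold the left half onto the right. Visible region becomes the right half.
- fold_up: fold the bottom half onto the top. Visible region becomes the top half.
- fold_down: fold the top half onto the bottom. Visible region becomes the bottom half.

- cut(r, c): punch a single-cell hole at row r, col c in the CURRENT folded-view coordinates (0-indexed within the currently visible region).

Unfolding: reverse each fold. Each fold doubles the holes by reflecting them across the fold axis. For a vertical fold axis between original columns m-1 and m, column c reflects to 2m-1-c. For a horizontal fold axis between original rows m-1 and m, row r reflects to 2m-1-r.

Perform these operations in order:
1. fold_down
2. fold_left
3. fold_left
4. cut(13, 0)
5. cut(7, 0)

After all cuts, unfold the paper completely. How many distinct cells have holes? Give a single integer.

Answer: 16

Derivation:
Op 1 fold_down: fold axis h@16; visible region now rows[16,32) x cols[0,4) = 16x4
Op 2 fold_left: fold axis v@2; visible region now rows[16,32) x cols[0,2) = 16x2
Op 3 fold_left: fold axis v@1; visible region now rows[16,32) x cols[0,1) = 16x1
Op 4 cut(13, 0): punch at orig (29,0); cuts so far [(29, 0)]; region rows[16,32) x cols[0,1) = 16x1
Op 5 cut(7, 0): punch at orig (23,0); cuts so far [(23, 0), (29, 0)]; region rows[16,32) x cols[0,1) = 16x1
Unfold 1 (reflect across v@1): 4 holes -> [(23, 0), (23, 1), (29, 0), (29, 1)]
Unfold 2 (reflect across v@2): 8 holes -> [(23, 0), (23, 1), (23, 2), (23, 3), (29, 0), (29, 1), (29, 2), (29, 3)]
Unfold 3 (reflect across h@16): 16 holes -> [(2, 0), (2, 1), (2, 2), (2, 3), (8, 0), (8, 1), (8, 2), (8, 3), (23, 0), (23, 1), (23, 2), (23, 3), (29, 0), (29, 1), (29, 2), (29, 3)]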